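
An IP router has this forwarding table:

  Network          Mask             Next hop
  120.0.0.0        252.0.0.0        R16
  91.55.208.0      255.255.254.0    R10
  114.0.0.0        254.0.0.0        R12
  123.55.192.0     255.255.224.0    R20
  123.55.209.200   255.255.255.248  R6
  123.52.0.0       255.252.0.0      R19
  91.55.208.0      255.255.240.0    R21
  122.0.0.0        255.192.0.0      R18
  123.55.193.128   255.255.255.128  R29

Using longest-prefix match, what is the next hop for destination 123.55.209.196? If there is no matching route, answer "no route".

R20

Routes whose prefix contains 123.55.209.196:
  120.0.0.0/6 (120.0.0.0 - 123.255.255.255) -> R16
  123.52.0.0/14 (123.52.0.0 - 123.55.255.255) -> R19
  123.55.192.0/19 (123.55.192.0 - 123.55.223.255) -> R20
More-specific entries that do NOT match:
  123.55.209.200/29 (123.55.209.200 - 123.55.209.207) does not contain 123.55.209.196
  123.55.193.128/25 (123.55.193.128 - 123.55.193.255) does not contain 123.55.209.196
  91.55.208.0/23 (91.55.208.0 - 91.55.209.255) does not contain 123.55.209.196
  91.55.208.0/20 (91.55.208.0 - 91.55.223.255) does not contain 123.55.209.196
Longest matching prefix is /19 -> next hop R20.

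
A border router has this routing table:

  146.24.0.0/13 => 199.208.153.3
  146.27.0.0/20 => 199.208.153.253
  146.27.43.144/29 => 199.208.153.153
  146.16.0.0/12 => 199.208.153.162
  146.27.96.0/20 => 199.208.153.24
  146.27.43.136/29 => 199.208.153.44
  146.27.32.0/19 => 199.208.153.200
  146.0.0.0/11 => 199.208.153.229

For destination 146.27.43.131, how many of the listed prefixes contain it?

4

Prefixes containing 146.27.43.131:
  146.0.0.0/11 (146.0.0.0 - 146.31.255.255)
  146.16.0.0/12 (146.16.0.0 - 146.31.255.255)
  146.24.0.0/13 (146.24.0.0 - 146.31.255.255)
  146.27.32.0/19 (146.27.32.0 - 146.27.63.255)
Total matching entries: 4.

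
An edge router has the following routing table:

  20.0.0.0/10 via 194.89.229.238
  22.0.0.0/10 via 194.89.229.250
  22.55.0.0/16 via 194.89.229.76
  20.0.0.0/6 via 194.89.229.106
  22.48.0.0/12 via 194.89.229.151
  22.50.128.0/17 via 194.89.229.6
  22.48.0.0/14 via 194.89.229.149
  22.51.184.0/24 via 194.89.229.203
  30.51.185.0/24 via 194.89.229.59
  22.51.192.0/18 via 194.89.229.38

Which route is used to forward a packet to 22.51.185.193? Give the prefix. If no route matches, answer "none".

Entries matching 22.51.185.193:
  20.0.0.0/6 (20.0.0.0 - 23.255.255.255)
  22.0.0.0/10 (22.0.0.0 - 22.63.255.255)
  22.48.0.0/12 (22.48.0.0 - 22.63.255.255)
  22.48.0.0/14 (22.48.0.0 - 22.51.255.255)
Most specific is 22.48.0.0/14.

22.48.0.0/14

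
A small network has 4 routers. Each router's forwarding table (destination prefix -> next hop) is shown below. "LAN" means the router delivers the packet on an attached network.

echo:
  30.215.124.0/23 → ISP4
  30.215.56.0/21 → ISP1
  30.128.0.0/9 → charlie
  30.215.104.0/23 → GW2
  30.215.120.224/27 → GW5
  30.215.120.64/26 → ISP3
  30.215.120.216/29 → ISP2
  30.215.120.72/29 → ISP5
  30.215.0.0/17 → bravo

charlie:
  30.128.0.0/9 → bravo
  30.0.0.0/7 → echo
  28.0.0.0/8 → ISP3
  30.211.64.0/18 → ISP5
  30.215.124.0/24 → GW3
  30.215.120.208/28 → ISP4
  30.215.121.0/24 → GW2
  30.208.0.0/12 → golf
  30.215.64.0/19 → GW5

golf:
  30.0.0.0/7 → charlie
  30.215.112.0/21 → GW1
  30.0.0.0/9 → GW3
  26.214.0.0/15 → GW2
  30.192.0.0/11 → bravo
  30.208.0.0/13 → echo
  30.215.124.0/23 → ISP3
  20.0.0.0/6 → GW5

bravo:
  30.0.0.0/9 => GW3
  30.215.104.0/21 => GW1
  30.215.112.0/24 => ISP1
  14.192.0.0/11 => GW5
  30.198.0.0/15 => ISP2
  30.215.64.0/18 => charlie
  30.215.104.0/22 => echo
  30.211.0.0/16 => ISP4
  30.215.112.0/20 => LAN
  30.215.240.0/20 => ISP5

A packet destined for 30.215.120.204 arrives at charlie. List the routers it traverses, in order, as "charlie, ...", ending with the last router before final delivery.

charlie, golf, echo, bravo

At charlie: longest match for 30.215.120.204 is 30.208.0.0/12 -> golf
At golf: longest match for 30.215.120.204 is 30.208.0.0/13 -> echo
At echo: longest match for 30.215.120.204 is 30.215.0.0/17 -> bravo
At bravo: longest match for 30.215.120.204 is 30.215.112.0/20 -> LAN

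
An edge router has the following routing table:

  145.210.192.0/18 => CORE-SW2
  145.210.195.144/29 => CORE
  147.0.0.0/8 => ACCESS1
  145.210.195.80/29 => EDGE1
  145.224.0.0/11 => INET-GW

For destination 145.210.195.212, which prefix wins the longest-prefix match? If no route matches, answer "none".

Entries matching 145.210.195.212:
  145.210.192.0/18 (145.210.192.0 - 145.210.255.255)
Most specific is 145.210.192.0/18.

145.210.192.0/18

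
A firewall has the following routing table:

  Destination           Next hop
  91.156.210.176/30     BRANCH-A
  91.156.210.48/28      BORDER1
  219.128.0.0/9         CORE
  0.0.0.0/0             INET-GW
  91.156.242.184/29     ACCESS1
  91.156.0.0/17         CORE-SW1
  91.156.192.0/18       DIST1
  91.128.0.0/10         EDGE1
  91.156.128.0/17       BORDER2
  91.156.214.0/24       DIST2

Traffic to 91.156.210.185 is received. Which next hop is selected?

DIST1

Routes whose prefix contains 91.156.210.185:
  0.0.0.0/0 (default, matches everything) -> INET-GW
  91.128.0.0/10 (91.128.0.0 - 91.191.255.255) -> EDGE1
  91.156.128.0/17 (91.156.128.0 - 91.156.255.255) -> BORDER2
  91.156.192.0/18 (91.156.192.0 - 91.156.255.255) -> DIST1
More-specific entries that do NOT match:
  91.156.210.176/30 (91.156.210.176 - 91.156.210.179) does not contain 91.156.210.185
  91.156.242.184/29 (91.156.242.184 - 91.156.242.191) does not contain 91.156.210.185
  91.156.210.48/28 (91.156.210.48 - 91.156.210.63) does not contain 91.156.210.185
  91.156.214.0/24 (91.156.214.0 - 91.156.214.255) does not contain 91.156.210.185
Longest matching prefix is /18 -> next hop DIST1.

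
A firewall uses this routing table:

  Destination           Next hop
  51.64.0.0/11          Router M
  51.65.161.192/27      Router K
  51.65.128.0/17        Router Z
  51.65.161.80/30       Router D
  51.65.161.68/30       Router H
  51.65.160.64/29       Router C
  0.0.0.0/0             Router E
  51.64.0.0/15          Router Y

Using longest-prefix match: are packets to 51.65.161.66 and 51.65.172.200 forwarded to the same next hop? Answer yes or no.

yes

51.65.161.66: longest match 51.65.128.0/17 -> Router Z
51.65.172.200: longest match 51.65.128.0/17 -> Router Z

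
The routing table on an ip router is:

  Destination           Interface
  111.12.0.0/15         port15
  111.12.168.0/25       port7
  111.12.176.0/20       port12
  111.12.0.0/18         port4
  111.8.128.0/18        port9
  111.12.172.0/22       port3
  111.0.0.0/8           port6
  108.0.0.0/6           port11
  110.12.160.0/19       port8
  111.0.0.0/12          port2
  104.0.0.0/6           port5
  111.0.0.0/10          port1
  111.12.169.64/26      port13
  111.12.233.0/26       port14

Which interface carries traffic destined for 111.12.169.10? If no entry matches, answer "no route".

Routes whose prefix contains 111.12.169.10:
  108.0.0.0/6 (108.0.0.0 - 111.255.255.255) -> port11
  111.0.0.0/8 (111.0.0.0 - 111.255.255.255) -> port6
  111.0.0.0/10 (111.0.0.0 - 111.63.255.255) -> port1
  111.0.0.0/12 (111.0.0.0 - 111.15.255.255) -> port2
  111.12.0.0/15 (111.12.0.0 - 111.13.255.255) -> port15
More-specific entries that do NOT match:
  111.12.169.64/26 (111.12.169.64 - 111.12.169.127) does not contain 111.12.169.10
  111.12.233.0/26 (111.12.233.0 - 111.12.233.63) does not contain 111.12.169.10
  111.12.168.0/25 (111.12.168.0 - 111.12.168.127) does not contain 111.12.169.10
  111.12.172.0/22 (111.12.172.0 - 111.12.175.255) does not contain 111.12.169.10
  111.12.176.0/20 (111.12.176.0 - 111.12.191.255) does not contain 111.12.169.10
  110.12.160.0/19 (110.12.160.0 - 110.12.191.255) does not contain 111.12.169.10
  111.12.0.0/18 (111.12.0.0 - 111.12.63.255) does not contain 111.12.169.10
  111.8.128.0/18 (111.8.128.0 - 111.8.191.255) does not contain 111.12.169.10
Longest matching prefix is /15 -> interface port15.

port15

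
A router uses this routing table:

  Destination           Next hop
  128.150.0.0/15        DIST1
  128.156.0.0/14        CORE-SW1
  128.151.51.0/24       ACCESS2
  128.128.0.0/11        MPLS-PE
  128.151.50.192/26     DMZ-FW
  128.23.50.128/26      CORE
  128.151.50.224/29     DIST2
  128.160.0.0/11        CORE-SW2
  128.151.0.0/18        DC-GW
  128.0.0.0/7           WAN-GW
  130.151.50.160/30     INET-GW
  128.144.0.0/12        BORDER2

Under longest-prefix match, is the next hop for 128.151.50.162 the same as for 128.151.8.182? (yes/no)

yes

128.151.50.162: longest match 128.151.0.0/18 -> DC-GW
128.151.8.182: longest match 128.151.0.0/18 -> DC-GW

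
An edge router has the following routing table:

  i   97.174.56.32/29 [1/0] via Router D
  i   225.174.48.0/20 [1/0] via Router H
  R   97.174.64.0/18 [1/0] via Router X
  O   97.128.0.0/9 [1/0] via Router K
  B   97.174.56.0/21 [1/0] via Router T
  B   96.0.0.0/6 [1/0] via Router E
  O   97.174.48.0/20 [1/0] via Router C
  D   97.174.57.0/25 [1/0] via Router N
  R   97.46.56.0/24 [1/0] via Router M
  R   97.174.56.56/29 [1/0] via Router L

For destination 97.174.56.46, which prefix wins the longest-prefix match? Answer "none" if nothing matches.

97.174.56.0/21

Entries matching 97.174.56.46:
  96.0.0.0/6 (96.0.0.0 - 99.255.255.255)
  97.128.0.0/9 (97.128.0.0 - 97.255.255.255)
  97.174.48.0/20 (97.174.48.0 - 97.174.63.255)
  97.174.56.0/21 (97.174.56.0 - 97.174.63.255)
Most specific is 97.174.56.0/21.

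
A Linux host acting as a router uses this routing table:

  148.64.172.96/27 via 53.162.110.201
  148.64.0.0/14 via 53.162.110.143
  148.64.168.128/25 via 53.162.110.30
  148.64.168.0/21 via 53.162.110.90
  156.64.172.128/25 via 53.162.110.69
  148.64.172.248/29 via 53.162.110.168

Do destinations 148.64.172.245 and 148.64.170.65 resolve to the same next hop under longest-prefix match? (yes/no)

148.64.172.245: longest match 148.64.168.0/21 -> 53.162.110.90
148.64.170.65: longest match 148.64.168.0/21 -> 53.162.110.90

yes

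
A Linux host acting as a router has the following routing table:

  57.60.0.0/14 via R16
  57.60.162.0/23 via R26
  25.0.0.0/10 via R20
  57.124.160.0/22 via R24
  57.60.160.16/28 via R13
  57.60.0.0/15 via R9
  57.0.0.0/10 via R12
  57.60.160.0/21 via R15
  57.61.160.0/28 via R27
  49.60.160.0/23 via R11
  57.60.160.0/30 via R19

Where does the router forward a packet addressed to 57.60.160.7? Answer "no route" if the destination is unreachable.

Routes whose prefix contains 57.60.160.7:
  57.0.0.0/10 (57.0.0.0 - 57.63.255.255) -> R12
  57.60.0.0/14 (57.60.0.0 - 57.63.255.255) -> R16
  57.60.0.0/15 (57.60.0.0 - 57.61.255.255) -> R9
  57.60.160.0/21 (57.60.160.0 - 57.60.167.255) -> R15
More-specific entries that do NOT match:
  57.60.160.0/30 (57.60.160.0 - 57.60.160.3) does not contain 57.60.160.7
  57.60.160.16/28 (57.60.160.16 - 57.60.160.31) does not contain 57.60.160.7
  57.61.160.0/28 (57.61.160.0 - 57.61.160.15) does not contain 57.60.160.7
  57.60.162.0/23 (57.60.162.0 - 57.60.163.255) does not contain 57.60.160.7
  49.60.160.0/23 (49.60.160.0 - 49.60.161.255) does not contain 57.60.160.7
  57.124.160.0/22 (57.124.160.0 - 57.124.163.255) does not contain 57.60.160.7
Longest matching prefix is /21 -> next hop R15.

R15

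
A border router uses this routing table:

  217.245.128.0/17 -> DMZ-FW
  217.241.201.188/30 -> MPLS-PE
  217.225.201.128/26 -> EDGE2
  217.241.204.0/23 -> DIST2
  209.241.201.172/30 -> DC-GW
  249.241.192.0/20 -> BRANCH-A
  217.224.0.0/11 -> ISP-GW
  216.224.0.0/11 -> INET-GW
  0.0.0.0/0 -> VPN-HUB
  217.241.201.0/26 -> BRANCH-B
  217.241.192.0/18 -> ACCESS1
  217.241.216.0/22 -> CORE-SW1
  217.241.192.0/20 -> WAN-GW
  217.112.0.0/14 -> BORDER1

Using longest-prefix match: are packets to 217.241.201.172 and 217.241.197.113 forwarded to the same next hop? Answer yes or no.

217.241.201.172: longest match 217.241.192.0/20 -> WAN-GW
217.241.197.113: longest match 217.241.192.0/20 -> WAN-GW

yes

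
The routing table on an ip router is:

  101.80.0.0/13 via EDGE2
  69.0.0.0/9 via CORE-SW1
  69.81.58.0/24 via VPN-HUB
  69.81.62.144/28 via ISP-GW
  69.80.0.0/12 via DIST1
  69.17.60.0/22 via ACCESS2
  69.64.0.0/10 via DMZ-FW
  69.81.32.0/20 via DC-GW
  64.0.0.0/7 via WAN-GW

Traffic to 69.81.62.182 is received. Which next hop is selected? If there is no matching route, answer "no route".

DIST1

Routes whose prefix contains 69.81.62.182:
  69.0.0.0/9 (69.0.0.0 - 69.127.255.255) -> CORE-SW1
  69.64.0.0/10 (69.64.0.0 - 69.127.255.255) -> DMZ-FW
  69.80.0.0/12 (69.80.0.0 - 69.95.255.255) -> DIST1
More-specific entries that do NOT match:
  69.81.62.144/28 (69.81.62.144 - 69.81.62.159) does not contain 69.81.62.182
  69.81.58.0/24 (69.81.58.0 - 69.81.58.255) does not contain 69.81.62.182
  69.17.60.0/22 (69.17.60.0 - 69.17.63.255) does not contain 69.81.62.182
  69.81.32.0/20 (69.81.32.0 - 69.81.47.255) does not contain 69.81.62.182
  101.80.0.0/13 (101.80.0.0 - 101.87.255.255) does not contain 69.81.62.182
Longest matching prefix is /12 -> next hop DIST1.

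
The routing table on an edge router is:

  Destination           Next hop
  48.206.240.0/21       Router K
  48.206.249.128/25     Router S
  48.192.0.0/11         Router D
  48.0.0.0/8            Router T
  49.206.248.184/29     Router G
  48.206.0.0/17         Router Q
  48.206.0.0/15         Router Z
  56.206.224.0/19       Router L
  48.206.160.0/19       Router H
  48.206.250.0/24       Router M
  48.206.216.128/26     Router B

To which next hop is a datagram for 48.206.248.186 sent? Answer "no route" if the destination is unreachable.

Routes whose prefix contains 48.206.248.186:
  48.0.0.0/8 (48.0.0.0 - 48.255.255.255) -> Router T
  48.192.0.0/11 (48.192.0.0 - 48.223.255.255) -> Router D
  48.206.0.0/15 (48.206.0.0 - 48.207.255.255) -> Router Z
More-specific entries that do NOT match:
  49.206.248.184/29 (49.206.248.184 - 49.206.248.191) does not contain 48.206.248.186
  48.206.216.128/26 (48.206.216.128 - 48.206.216.191) does not contain 48.206.248.186
  48.206.249.128/25 (48.206.249.128 - 48.206.249.255) does not contain 48.206.248.186
  48.206.250.0/24 (48.206.250.0 - 48.206.250.255) does not contain 48.206.248.186
  48.206.240.0/21 (48.206.240.0 - 48.206.247.255) does not contain 48.206.248.186
  56.206.224.0/19 (56.206.224.0 - 56.206.255.255) does not contain 48.206.248.186
  48.206.160.0/19 (48.206.160.0 - 48.206.191.255) does not contain 48.206.248.186
  48.206.0.0/17 (48.206.0.0 - 48.206.127.255) does not contain 48.206.248.186
Longest matching prefix is /15 -> next hop Router Z.

Router Z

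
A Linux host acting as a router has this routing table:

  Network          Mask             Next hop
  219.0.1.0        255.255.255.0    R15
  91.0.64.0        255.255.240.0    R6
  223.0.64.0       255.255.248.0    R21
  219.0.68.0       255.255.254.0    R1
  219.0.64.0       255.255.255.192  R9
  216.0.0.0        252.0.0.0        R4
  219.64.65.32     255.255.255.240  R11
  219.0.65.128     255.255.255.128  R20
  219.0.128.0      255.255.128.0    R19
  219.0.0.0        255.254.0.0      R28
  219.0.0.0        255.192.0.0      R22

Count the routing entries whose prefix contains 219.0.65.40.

Prefixes containing 219.0.65.40:
  216.0.0.0/6 (216.0.0.0 - 219.255.255.255)
  219.0.0.0/10 (219.0.0.0 - 219.63.255.255)
  219.0.0.0/15 (219.0.0.0 - 219.1.255.255)
Total matching entries: 3.

3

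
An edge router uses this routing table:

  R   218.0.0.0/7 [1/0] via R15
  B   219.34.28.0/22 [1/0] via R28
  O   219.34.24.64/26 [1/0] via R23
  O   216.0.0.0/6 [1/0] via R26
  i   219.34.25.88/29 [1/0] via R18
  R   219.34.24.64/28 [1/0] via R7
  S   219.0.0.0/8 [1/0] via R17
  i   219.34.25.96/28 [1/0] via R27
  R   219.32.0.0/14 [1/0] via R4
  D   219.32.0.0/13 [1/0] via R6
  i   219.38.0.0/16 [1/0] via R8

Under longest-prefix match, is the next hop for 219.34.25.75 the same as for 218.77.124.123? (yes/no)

no

219.34.25.75: longest match 219.32.0.0/14 -> R4
218.77.124.123: longest match 218.0.0.0/7 -> R15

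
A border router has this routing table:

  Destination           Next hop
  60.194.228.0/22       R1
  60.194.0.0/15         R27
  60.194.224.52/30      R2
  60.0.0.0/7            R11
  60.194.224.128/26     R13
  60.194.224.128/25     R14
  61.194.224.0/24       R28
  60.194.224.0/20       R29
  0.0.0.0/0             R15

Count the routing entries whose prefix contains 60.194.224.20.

Prefixes containing 60.194.224.20:
  0.0.0.0/0 (default, matches everything)
  60.0.0.0/7 (60.0.0.0 - 61.255.255.255)
  60.194.0.0/15 (60.194.0.0 - 60.195.255.255)
  60.194.224.0/20 (60.194.224.0 - 60.194.239.255)
Total matching entries: 4.

4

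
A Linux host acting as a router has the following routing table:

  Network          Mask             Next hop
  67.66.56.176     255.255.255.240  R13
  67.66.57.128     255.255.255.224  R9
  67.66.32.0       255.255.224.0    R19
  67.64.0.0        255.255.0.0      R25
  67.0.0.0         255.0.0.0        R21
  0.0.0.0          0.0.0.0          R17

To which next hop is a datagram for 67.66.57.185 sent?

R19

Routes whose prefix contains 67.66.57.185:
  0.0.0.0/0 (default, matches everything) -> R17
  67.0.0.0/8 (67.0.0.0 - 67.255.255.255) -> R21
  67.66.32.0/19 (67.66.32.0 - 67.66.63.255) -> R19
More-specific entries that do NOT match:
  67.66.56.176/28 (67.66.56.176 - 67.66.56.191) does not contain 67.66.57.185
  67.66.57.128/27 (67.66.57.128 - 67.66.57.159) does not contain 67.66.57.185
Longest matching prefix is /19 -> next hop R19.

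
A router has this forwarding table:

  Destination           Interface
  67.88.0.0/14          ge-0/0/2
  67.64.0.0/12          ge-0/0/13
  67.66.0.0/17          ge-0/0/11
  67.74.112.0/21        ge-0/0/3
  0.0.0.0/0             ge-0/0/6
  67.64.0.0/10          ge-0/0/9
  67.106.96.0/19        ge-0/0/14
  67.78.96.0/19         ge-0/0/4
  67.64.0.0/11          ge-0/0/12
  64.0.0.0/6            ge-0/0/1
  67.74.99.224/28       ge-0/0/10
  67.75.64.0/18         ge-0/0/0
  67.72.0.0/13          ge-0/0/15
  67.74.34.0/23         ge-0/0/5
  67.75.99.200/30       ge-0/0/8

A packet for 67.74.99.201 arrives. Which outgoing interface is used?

Routes whose prefix contains 67.74.99.201:
  0.0.0.0/0 (default, matches everything) -> ge-0/0/6
  64.0.0.0/6 (64.0.0.0 - 67.255.255.255) -> ge-0/0/1
  67.64.0.0/10 (67.64.0.0 - 67.127.255.255) -> ge-0/0/9
  67.64.0.0/11 (67.64.0.0 - 67.95.255.255) -> ge-0/0/12
  67.64.0.0/12 (67.64.0.0 - 67.79.255.255) -> ge-0/0/13
  67.72.0.0/13 (67.72.0.0 - 67.79.255.255) -> ge-0/0/15
More-specific entries that do NOT match:
  67.75.99.200/30 (67.75.99.200 - 67.75.99.203) does not contain 67.74.99.201
  67.74.99.224/28 (67.74.99.224 - 67.74.99.239) does not contain 67.74.99.201
  67.74.34.0/23 (67.74.34.0 - 67.74.35.255) does not contain 67.74.99.201
  67.74.112.0/21 (67.74.112.0 - 67.74.119.255) does not contain 67.74.99.201
  67.106.96.0/19 (67.106.96.0 - 67.106.127.255) does not contain 67.74.99.201
  67.78.96.0/19 (67.78.96.0 - 67.78.127.255) does not contain 67.74.99.201
  67.75.64.0/18 (67.75.64.0 - 67.75.127.255) does not contain 67.74.99.201
  67.66.0.0/17 (67.66.0.0 - 67.66.127.255) does not contain 67.74.99.201
  67.88.0.0/14 (67.88.0.0 - 67.91.255.255) does not contain 67.74.99.201
Longest matching prefix is /13 -> interface ge-0/0/15.

ge-0/0/15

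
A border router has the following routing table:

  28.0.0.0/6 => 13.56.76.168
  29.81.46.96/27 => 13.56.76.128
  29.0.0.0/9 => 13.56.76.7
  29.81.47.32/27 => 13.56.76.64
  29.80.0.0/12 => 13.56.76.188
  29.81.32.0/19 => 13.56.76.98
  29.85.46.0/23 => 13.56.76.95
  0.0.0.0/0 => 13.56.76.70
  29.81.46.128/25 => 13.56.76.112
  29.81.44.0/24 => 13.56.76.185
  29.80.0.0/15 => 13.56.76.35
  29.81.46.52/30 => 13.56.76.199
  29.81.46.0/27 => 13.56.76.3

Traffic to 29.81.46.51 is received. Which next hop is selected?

Routes whose prefix contains 29.81.46.51:
  0.0.0.0/0 (default, matches everything) -> 13.56.76.70
  28.0.0.0/6 (28.0.0.0 - 31.255.255.255) -> 13.56.76.168
  29.0.0.0/9 (29.0.0.0 - 29.127.255.255) -> 13.56.76.7
  29.80.0.0/12 (29.80.0.0 - 29.95.255.255) -> 13.56.76.188
  29.80.0.0/15 (29.80.0.0 - 29.81.255.255) -> 13.56.76.35
  29.81.32.0/19 (29.81.32.0 - 29.81.63.255) -> 13.56.76.98
More-specific entries that do NOT match:
  29.81.46.52/30 (29.81.46.52 - 29.81.46.55) does not contain 29.81.46.51
  29.81.46.96/27 (29.81.46.96 - 29.81.46.127) does not contain 29.81.46.51
  29.81.47.32/27 (29.81.47.32 - 29.81.47.63) does not contain 29.81.46.51
  29.81.46.0/27 (29.81.46.0 - 29.81.46.31) does not contain 29.81.46.51
  29.81.46.128/25 (29.81.46.128 - 29.81.46.255) does not contain 29.81.46.51
  29.81.44.0/24 (29.81.44.0 - 29.81.44.255) does not contain 29.81.46.51
  29.85.46.0/23 (29.85.46.0 - 29.85.47.255) does not contain 29.81.46.51
Longest matching prefix is /19 -> next hop 13.56.76.98.

13.56.76.98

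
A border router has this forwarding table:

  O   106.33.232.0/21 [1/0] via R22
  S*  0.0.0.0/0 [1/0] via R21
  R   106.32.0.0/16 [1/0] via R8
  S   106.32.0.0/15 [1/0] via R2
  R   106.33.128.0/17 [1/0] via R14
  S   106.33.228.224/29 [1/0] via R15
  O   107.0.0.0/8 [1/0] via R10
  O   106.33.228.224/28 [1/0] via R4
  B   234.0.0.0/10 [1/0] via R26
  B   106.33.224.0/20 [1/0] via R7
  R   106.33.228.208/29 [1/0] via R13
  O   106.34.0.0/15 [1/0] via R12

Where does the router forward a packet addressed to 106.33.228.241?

Routes whose prefix contains 106.33.228.241:
  0.0.0.0/0 (default, matches everything) -> R21
  106.32.0.0/15 (106.32.0.0 - 106.33.255.255) -> R2
  106.33.128.0/17 (106.33.128.0 - 106.33.255.255) -> R14
  106.33.224.0/20 (106.33.224.0 - 106.33.239.255) -> R7
More-specific entries that do NOT match:
  106.33.228.224/29 (106.33.228.224 - 106.33.228.231) does not contain 106.33.228.241
  106.33.228.208/29 (106.33.228.208 - 106.33.228.215) does not contain 106.33.228.241
  106.33.228.224/28 (106.33.228.224 - 106.33.228.239) does not contain 106.33.228.241
  106.33.232.0/21 (106.33.232.0 - 106.33.239.255) does not contain 106.33.228.241
Longest matching prefix is /20 -> next hop R7.

R7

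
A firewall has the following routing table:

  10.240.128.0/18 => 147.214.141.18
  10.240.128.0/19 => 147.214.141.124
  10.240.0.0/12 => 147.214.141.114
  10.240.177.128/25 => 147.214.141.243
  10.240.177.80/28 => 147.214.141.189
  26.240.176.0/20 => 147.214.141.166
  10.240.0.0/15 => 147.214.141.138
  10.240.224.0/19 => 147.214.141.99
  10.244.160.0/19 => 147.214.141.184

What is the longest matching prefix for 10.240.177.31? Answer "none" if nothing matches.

10.240.128.0/18

Entries matching 10.240.177.31:
  10.240.0.0/12 (10.240.0.0 - 10.255.255.255)
  10.240.0.0/15 (10.240.0.0 - 10.241.255.255)
  10.240.128.0/18 (10.240.128.0 - 10.240.191.255)
Most specific is 10.240.128.0/18.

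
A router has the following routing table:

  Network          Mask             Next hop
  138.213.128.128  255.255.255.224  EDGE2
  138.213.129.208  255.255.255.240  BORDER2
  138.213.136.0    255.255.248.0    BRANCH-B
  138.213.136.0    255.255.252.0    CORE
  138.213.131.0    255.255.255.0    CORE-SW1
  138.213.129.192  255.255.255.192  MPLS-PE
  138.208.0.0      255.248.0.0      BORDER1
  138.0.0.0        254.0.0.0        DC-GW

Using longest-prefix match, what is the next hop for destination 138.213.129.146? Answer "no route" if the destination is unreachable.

BORDER1

Routes whose prefix contains 138.213.129.146:
  138.0.0.0/7 (138.0.0.0 - 139.255.255.255) -> DC-GW
  138.208.0.0/13 (138.208.0.0 - 138.215.255.255) -> BORDER1
More-specific entries that do NOT match:
  138.213.129.208/28 (138.213.129.208 - 138.213.129.223) does not contain 138.213.129.146
  138.213.128.128/27 (138.213.128.128 - 138.213.128.159) does not contain 138.213.129.146
  138.213.129.192/26 (138.213.129.192 - 138.213.129.255) does not contain 138.213.129.146
  138.213.131.0/24 (138.213.131.0 - 138.213.131.255) does not contain 138.213.129.146
  138.213.136.0/22 (138.213.136.0 - 138.213.139.255) does not contain 138.213.129.146
  138.213.136.0/21 (138.213.136.0 - 138.213.143.255) does not contain 138.213.129.146
Longest matching prefix is /13 -> next hop BORDER1.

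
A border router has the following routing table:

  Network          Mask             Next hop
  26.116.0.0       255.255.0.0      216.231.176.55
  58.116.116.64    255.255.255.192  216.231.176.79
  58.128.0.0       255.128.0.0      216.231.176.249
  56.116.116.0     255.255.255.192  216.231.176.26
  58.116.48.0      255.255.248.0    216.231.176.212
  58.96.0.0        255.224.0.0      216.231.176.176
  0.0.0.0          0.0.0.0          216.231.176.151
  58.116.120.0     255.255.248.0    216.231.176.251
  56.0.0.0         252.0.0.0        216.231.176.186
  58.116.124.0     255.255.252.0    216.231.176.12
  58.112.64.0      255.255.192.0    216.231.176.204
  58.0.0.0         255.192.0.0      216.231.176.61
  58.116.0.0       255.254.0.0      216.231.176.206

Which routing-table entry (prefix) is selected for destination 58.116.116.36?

Entries matching 58.116.116.36:
  0.0.0.0/0 (default, matches everything)
  56.0.0.0/6 (56.0.0.0 - 59.255.255.255)
  58.96.0.0/11 (58.96.0.0 - 58.127.255.255)
  58.116.0.0/15 (58.116.0.0 - 58.117.255.255)
Most specific is 58.116.0.0/15.

58.116.0.0/15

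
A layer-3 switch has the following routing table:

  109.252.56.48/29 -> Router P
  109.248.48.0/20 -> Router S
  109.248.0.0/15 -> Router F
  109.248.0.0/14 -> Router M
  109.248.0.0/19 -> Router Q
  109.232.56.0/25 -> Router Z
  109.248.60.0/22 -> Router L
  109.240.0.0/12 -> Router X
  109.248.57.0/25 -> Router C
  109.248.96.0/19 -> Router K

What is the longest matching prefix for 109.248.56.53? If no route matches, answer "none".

109.248.48.0/20

Entries matching 109.248.56.53:
  109.240.0.0/12 (109.240.0.0 - 109.255.255.255)
  109.248.0.0/14 (109.248.0.0 - 109.251.255.255)
  109.248.0.0/15 (109.248.0.0 - 109.249.255.255)
  109.248.48.0/20 (109.248.48.0 - 109.248.63.255)
Most specific is 109.248.48.0/20.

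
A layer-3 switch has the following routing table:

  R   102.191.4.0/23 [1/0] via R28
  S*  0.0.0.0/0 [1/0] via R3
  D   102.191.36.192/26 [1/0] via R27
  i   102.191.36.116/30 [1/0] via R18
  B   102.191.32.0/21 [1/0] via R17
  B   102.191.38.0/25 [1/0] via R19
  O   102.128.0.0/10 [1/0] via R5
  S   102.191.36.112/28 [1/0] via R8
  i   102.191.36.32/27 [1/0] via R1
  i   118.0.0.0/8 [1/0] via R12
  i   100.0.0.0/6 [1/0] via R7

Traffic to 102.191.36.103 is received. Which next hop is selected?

Routes whose prefix contains 102.191.36.103:
  0.0.0.0/0 (default, matches everything) -> R3
  100.0.0.0/6 (100.0.0.0 - 103.255.255.255) -> R7
  102.128.0.0/10 (102.128.0.0 - 102.191.255.255) -> R5
  102.191.32.0/21 (102.191.32.0 - 102.191.39.255) -> R17
More-specific entries that do NOT match:
  102.191.36.116/30 (102.191.36.116 - 102.191.36.119) does not contain 102.191.36.103
  102.191.36.112/28 (102.191.36.112 - 102.191.36.127) does not contain 102.191.36.103
  102.191.36.32/27 (102.191.36.32 - 102.191.36.63) does not contain 102.191.36.103
  102.191.36.192/26 (102.191.36.192 - 102.191.36.255) does not contain 102.191.36.103
  102.191.38.0/25 (102.191.38.0 - 102.191.38.127) does not contain 102.191.36.103
  102.191.4.0/23 (102.191.4.0 - 102.191.5.255) does not contain 102.191.36.103
Longest matching prefix is /21 -> next hop R17.

R17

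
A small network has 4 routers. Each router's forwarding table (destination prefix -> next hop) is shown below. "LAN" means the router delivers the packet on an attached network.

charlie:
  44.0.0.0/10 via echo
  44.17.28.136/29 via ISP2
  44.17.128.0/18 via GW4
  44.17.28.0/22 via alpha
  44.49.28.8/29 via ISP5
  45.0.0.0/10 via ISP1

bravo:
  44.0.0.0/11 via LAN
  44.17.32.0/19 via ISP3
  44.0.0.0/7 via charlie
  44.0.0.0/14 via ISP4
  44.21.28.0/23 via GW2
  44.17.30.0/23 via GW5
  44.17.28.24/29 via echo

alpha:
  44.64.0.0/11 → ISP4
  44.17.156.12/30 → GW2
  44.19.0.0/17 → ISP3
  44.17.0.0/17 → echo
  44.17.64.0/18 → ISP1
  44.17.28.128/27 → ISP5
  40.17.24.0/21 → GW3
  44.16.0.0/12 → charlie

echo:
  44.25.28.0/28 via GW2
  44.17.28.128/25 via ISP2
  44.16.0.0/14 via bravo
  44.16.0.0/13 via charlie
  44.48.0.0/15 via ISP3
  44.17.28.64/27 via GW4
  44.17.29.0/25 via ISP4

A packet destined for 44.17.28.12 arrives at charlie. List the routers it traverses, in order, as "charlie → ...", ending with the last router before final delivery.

At charlie: longest match for 44.17.28.12 is 44.17.28.0/22 -> alpha
At alpha: longest match for 44.17.28.12 is 44.17.0.0/17 -> echo
At echo: longest match for 44.17.28.12 is 44.16.0.0/14 -> bravo
At bravo: longest match for 44.17.28.12 is 44.0.0.0/11 -> LAN

charlie → alpha → echo → bravo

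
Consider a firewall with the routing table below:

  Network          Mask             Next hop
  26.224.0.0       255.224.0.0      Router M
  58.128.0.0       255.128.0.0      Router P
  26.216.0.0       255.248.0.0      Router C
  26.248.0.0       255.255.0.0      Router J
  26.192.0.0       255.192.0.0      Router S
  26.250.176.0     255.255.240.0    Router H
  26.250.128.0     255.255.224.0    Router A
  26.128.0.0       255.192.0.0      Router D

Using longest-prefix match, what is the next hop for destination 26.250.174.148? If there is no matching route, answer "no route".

Router M

Routes whose prefix contains 26.250.174.148:
  26.192.0.0/10 (26.192.0.0 - 26.255.255.255) -> Router S
  26.224.0.0/11 (26.224.0.0 - 26.255.255.255) -> Router M
More-specific entries that do NOT match:
  26.250.176.0/20 (26.250.176.0 - 26.250.191.255) does not contain 26.250.174.148
  26.250.128.0/19 (26.250.128.0 - 26.250.159.255) does not contain 26.250.174.148
  26.248.0.0/16 (26.248.0.0 - 26.248.255.255) does not contain 26.250.174.148
  26.216.0.0/13 (26.216.0.0 - 26.223.255.255) does not contain 26.250.174.148
Longest matching prefix is /11 -> next hop Router M.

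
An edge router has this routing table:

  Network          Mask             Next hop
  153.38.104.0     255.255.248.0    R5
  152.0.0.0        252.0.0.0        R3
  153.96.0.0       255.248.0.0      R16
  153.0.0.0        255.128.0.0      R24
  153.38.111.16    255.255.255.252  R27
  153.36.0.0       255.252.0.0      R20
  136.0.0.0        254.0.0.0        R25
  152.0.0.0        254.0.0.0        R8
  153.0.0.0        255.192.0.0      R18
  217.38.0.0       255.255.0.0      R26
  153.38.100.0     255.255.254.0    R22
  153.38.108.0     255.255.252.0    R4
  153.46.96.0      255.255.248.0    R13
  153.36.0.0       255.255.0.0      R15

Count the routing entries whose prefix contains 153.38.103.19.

Prefixes containing 153.38.103.19:
  152.0.0.0/6 (152.0.0.0 - 155.255.255.255)
  152.0.0.0/7 (152.0.0.0 - 153.255.255.255)
  153.0.0.0/9 (153.0.0.0 - 153.127.255.255)
  153.0.0.0/10 (153.0.0.0 - 153.63.255.255)
  153.36.0.0/14 (153.36.0.0 - 153.39.255.255)
Total matching entries: 5.

5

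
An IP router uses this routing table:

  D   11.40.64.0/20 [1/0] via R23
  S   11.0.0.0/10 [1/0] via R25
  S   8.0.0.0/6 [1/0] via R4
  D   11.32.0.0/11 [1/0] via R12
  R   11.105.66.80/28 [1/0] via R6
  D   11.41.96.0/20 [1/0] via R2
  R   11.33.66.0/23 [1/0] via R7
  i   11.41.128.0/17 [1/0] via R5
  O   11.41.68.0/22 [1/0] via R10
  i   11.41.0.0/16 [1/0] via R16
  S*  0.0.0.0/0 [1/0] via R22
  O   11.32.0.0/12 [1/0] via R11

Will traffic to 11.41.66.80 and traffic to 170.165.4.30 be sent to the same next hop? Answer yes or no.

no

11.41.66.80: longest match 11.41.0.0/16 -> R16
170.165.4.30: longest match 0.0.0.0/0 -> R22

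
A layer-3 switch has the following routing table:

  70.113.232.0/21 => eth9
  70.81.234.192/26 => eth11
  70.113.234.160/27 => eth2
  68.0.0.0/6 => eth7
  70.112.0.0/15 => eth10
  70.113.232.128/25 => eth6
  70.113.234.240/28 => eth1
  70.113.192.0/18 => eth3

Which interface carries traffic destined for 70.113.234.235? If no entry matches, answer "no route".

eth9

Routes whose prefix contains 70.113.234.235:
  68.0.0.0/6 (68.0.0.0 - 71.255.255.255) -> eth7
  70.112.0.0/15 (70.112.0.0 - 70.113.255.255) -> eth10
  70.113.192.0/18 (70.113.192.0 - 70.113.255.255) -> eth3
  70.113.232.0/21 (70.113.232.0 - 70.113.239.255) -> eth9
More-specific entries that do NOT match:
  70.113.234.240/28 (70.113.234.240 - 70.113.234.255) does not contain 70.113.234.235
  70.113.234.160/27 (70.113.234.160 - 70.113.234.191) does not contain 70.113.234.235
  70.81.234.192/26 (70.81.234.192 - 70.81.234.255) does not contain 70.113.234.235
  70.113.232.128/25 (70.113.232.128 - 70.113.232.255) does not contain 70.113.234.235
Longest matching prefix is /21 -> interface eth9.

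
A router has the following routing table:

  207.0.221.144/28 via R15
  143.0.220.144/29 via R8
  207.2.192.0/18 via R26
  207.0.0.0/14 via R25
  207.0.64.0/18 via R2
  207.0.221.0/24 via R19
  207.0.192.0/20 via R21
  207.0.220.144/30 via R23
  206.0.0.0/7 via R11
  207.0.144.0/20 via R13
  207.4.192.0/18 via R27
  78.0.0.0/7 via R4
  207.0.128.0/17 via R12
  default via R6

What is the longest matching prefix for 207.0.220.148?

Entries matching 207.0.220.148:
  0.0.0.0/0 (default, matches everything)
  206.0.0.0/7 (206.0.0.0 - 207.255.255.255)
  207.0.0.0/14 (207.0.0.0 - 207.3.255.255)
  207.0.128.0/17 (207.0.128.0 - 207.0.255.255)
Most specific is 207.0.128.0/17.

207.0.128.0/17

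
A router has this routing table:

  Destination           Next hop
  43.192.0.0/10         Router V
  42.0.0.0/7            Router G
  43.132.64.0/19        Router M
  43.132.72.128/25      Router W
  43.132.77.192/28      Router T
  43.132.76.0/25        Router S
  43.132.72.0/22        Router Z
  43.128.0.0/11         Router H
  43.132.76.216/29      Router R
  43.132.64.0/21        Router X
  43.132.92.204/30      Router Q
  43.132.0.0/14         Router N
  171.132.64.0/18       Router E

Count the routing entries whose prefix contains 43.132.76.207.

Prefixes containing 43.132.76.207:
  42.0.0.0/7 (42.0.0.0 - 43.255.255.255)
  43.128.0.0/11 (43.128.0.0 - 43.159.255.255)
  43.132.0.0/14 (43.132.0.0 - 43.135.255.255)
  43.132.64.0/19 (43.132.64.0 - 43.132.95.255)
Total matching entries: 4.

4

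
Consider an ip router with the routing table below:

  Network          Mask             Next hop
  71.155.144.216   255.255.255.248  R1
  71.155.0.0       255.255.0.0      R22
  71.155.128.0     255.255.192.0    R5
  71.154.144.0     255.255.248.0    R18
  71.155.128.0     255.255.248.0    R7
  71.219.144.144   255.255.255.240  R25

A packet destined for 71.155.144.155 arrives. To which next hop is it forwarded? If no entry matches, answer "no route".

R5

Routes whose prefix contains 71.155.144.155:
  71.155.0.0/16 (71.155.0.0 - 71.155.255.255) -> R22
  71.155.128.0/18 (71.155.128.0 - 71.155.191.255) -> R5
More-specific entries that do NOT match:
  71.155.144.216/29 (71.155.144.216 - 71.155.144.223) does not contain 71.155.144.155
  71.219.144.144/28 (71.219.144.144 - 71.219.144.159) does not contain 71.155.144.155
  71.154.144.0/21 (71.154.144.0 - 71.154.151.255) does not contain 71.155.144.155
  71.155.128.0/21 (71.155.128.0 - 71.155.135.255) does not contain 71.155.144.155
Longest matching prefix is /18 -> next hop R5.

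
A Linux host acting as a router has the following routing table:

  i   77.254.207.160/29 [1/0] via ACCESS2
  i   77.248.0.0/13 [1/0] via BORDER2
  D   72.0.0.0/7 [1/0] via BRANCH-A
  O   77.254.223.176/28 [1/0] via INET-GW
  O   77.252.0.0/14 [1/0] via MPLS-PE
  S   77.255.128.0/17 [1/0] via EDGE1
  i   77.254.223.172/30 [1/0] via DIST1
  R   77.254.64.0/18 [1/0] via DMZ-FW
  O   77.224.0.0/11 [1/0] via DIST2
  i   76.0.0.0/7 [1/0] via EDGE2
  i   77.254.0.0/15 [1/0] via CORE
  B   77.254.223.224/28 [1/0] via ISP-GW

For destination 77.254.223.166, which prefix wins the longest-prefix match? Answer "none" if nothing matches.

77.254.0.0/15

Entries matching 77.254.223.166:
  76.0.0.0/7 (76.0.0.0 - 77.255.255.255)
  77.224.0.0/11 (77.224.0.0 - 77.255.255.255)
  77.248.0.0/13 (77.248.0.0 - 77.255.255.255)
  77.252.0.0/14 (77.252.0.0 - 77.255.255.255)
  77.254.0.0/15 (77.254.0.0 - 77.255.255.255)
Most specific is 77.254.0.0/15.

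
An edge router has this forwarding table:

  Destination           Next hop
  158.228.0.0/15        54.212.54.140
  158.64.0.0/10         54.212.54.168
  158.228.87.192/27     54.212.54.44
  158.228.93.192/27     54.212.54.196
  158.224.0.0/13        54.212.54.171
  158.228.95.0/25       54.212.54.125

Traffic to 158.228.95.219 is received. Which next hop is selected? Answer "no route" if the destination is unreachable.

Routes whose prefix contains 158.228.95.219:
  158.224.0.0/13 (158.224.0.0 - 158.231.255.255) -> 54.212.54.171
  158.228.0.0/15 (158.228.0.0 - 158.229.255.255) -> 54.212.54.140
More-specific entries that do NOT match:
  158.228.87.192/27 (158.228.87.192 - 158.228.87.223) does not contain 158.228.95.219
  158.228.93.192/27 (158.228.93.192 - 158.228.93.223) does not contain 158.228.95.219
  158.228.95.0/25 (158.228.95.0 - 158.228.95.127) does not contain 158.228.95.219
Longest matching prefix is /15 -> next hop 54.212.54.140.

54.212.54.140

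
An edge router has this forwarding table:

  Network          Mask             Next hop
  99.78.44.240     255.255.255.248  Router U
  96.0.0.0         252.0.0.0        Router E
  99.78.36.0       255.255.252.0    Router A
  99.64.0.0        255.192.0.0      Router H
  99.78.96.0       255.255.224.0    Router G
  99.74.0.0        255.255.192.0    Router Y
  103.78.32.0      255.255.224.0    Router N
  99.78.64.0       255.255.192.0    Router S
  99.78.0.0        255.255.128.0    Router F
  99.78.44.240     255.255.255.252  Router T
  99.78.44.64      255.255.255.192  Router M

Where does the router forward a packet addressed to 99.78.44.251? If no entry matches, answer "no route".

Router F

Routes whose prefix contains 99.78.44.251:
  96.0.0.0/6 (96.0.0.0 - 99.255.255.255) -> Router E
  99.64.0.0/10 (99.64.0.0 - 99.127.255.255) -> Router H
  99.78.0.0/17 (99.78.0.0 - 99.78.127.255) -> Router F
More-specific entries that do NOT match:
  99.78.44.240/30 (99.78.44.240 - 99.78.44.243) does not contain 99.78.44.251
  99.78.44.240/29 (99.78.44.240 - 99.78.44.247) does not contain 99.78.44.251
  99.78.44.64/26 (99.78.44.64 - 99.78.44.127) does not contain 99.78.44.251
  99.78.36.0/22 (99.78.36.0 - 99.78.39.255) does not contain 99.78.44.251
  99.78.96.0/19 (99.78.96.0 - 99.78.127.255) does not contain 99.78.44.251
  103.78.32.0/19 (103.78.32.0 - 103.78.63.255) does not contain 99.78.44.251
  99.74.0.0/18 (99.74.0.0 - 99.74.63.255) does not contain 99.78.44.251
  99.78.64.0/18 (99.78.64.0 - 99.78.127.255) does not contain 99.78.44.251
Longest matching prefix is /17 -> next hop Router F.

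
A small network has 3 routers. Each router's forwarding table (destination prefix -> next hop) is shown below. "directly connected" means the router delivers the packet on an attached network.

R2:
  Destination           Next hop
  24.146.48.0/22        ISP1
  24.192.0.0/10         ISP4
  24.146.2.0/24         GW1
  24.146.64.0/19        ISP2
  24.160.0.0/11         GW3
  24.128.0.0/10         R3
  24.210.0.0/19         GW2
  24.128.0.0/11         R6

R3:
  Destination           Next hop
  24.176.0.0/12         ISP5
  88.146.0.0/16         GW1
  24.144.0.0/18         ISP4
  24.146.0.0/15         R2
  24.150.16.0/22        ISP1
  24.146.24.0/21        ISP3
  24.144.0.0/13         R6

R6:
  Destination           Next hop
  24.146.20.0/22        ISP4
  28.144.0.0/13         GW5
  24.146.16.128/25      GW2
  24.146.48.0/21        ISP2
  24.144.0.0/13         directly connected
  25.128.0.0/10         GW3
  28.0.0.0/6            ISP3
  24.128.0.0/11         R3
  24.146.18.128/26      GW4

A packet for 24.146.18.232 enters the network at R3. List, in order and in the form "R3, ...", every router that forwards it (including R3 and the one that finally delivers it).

R3, R2, R6

At R3: longest match for 24.146.18.232 is 24.146.0.0/15 -> R2
At R2: longest match for 24.146.18.232 is 24.128.0.0/11 -> R6
At R6: longest match for 24.146.18.232 is 24.144.0.0/13 -> directly connected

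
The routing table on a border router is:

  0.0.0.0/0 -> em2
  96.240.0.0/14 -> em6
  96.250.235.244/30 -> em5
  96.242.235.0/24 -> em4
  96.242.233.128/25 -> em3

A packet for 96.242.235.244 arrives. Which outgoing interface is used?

em4

Routes whose prefix contains 96.242.235.244:
  0.0.0.0/0 (default, matches everything) -> em2
  96.240.0.0/14 (96.240.0.0 - 96.243.255.255) -> em6
  96.242.235.0/24 (96.242.235.0 - 96.242.235.255) -> em4
More-specific entries that do NOT match:
  96.250.235.244/30 (96.250.235.244 - 96.250.235.247) does not contain 96.242.235.244
  96.242.233.128/25 (96.242.233.128 - 96.242.233.255) does not contain 96.242.235.244
Longest matching prefix is /24 -> interface em4.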